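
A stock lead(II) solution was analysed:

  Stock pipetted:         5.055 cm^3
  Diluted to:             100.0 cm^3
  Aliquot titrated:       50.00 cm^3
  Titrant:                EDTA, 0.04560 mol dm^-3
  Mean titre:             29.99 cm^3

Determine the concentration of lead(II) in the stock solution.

Pb^2+ + EDTA^4- → [Pb(EDTA)]^2-
n(EDTA) = 0.02999 × 0.04560 = 1.368 × 10^-3 mol
n(Pb2+) in the aliquot = 1.368 × 10^-3 mol (1:1 ratio)
[Pb2+]_dilute = 1.368 × 10^-3 / 0.05000 = 0.02735 mol/L
Dilution factor = 100.0 / 5.055 = 19.78
[Pb2+]_stock = 0.02735 × 19.78 = 0.5411 mol/L

0.5411 mol/L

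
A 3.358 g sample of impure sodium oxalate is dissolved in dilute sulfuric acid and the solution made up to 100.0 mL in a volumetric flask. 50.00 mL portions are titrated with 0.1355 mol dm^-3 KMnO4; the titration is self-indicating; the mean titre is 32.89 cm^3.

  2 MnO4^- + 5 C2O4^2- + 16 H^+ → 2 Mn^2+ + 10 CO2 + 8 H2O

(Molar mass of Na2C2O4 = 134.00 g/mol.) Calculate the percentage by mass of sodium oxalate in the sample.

n(KMnO4) per titration = 0.03289 × 0.1355 = 4.457 × 10^-3 mol
From the 5:2 ratio, n(Na2C2O4) in each aliquot = 5/2 × 4.457 × 10^-3 = 0.01114 mol
n(Na2C2O4) in the whole flask = 0.01114 × 100.0/50.00 = 0.02228 mol
mass of Na2C2O4 = 0.02228 × 134.00 = 2.986 g
% Na2C2O4 = 2.986 / 3.358 × 100 = 88.92 %

88.92 %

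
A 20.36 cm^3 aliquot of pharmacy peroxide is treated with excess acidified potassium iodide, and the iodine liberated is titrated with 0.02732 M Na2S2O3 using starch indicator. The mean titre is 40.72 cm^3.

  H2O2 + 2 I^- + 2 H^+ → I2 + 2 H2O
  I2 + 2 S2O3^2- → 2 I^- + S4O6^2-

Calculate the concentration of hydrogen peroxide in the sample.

0.02732 M

n(S2O3^2-) = 0.04072 × 0.02732 = 1.112 × 10^-3 mol
n(I2) = n(S2O3^2-)/2 = 5.562 × 10^-4 mol
n(H2O2) in the aliquot = 5.562 × 10^-4 mol (1:1 ratio)
[H2O2] = 5.562 × 10^-4 / 0.02036 = 0.02732 mol/L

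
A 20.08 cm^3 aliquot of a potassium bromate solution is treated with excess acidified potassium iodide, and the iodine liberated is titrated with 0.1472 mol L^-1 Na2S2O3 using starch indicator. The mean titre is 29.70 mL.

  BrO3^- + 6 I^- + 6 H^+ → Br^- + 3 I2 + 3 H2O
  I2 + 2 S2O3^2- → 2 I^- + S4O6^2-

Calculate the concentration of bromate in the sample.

n(S2O3^2-) = 0.02970 × 0.1472 = 4.372 × 10^-3 mol
n(I2) = n(S2O3^2-)/2 = 2.186 × 10^-3 mol
From the 1:3 ratio, n(BrO3^-) in the aliquot = 1/3 × 2.186 × 10^-3 = 7.286 × 10^-4 mol
[BrO3^-] = 7.286 × 10^-4 / 0.02008 = 0.03629 mol/L

0.03629 mol/L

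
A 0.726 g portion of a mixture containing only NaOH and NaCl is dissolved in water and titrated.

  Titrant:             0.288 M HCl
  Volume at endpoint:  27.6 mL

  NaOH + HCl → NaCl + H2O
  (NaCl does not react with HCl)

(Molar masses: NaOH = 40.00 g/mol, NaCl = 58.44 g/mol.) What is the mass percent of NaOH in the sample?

43.8 %

n(HCl) = 0.0276 × 0.288 = 7.95 × 10^-3 mol
Let x = n(NaOH), y = n(NaCl).
Titrant: 1x = 7.95 × 10^-3;  mass: 40.00x + 58.44y = 0.726
Solving, x = 7.95 × 10^-3 mol, y = 6.98 × 10^-3 mol
mass of NaOH = 7.95 × 10^-3 × 40.00 = 0.318 g
% NaOH = 0.318 / 0.726 × 100 = 43.8 %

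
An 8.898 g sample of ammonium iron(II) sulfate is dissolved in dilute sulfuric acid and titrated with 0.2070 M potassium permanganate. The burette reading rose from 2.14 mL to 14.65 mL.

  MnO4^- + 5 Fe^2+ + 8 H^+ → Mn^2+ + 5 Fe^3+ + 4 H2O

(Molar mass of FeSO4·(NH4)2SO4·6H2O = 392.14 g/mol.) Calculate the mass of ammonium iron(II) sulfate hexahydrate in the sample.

5.077 g

n(KMnO4) = 0.01251 L × 0.2070 mol/L = 2.590 × 10^-3 mol
From the 5:1 ratio, n(FeSO4·(NH4)2SO4·6H2O) = 5/1 × 2.590 × 10^-3 = 0.01295 mol
mass of FeSO4·(NH4)2SO4·6H2O = 0.01295 × 392.14 g/mol = 5.077 g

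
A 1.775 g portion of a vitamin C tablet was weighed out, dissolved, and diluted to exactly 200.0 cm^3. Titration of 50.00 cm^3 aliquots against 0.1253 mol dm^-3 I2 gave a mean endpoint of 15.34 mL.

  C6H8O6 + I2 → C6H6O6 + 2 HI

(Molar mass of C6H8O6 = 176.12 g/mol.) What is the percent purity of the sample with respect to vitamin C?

76.29 %

n(I2) per titration = 0.01534 × 0.1253 = 1.922 × 10^-3 mol
n(C6H8O6) in each aliquot = 1.922 × 10^-3 mol (1:1 ratio)
n(C6H8O6) in the whole flask = 1.922 × 10^-3 × 200.0/50.00 = 7.688 × 10^-3 mol
mass of C6H8O6 = 7.688 × 10^-3 × 176.12 = 1.354 g
% C6H8O6 = 1.354 / 1.775 × 100 = 76.29 %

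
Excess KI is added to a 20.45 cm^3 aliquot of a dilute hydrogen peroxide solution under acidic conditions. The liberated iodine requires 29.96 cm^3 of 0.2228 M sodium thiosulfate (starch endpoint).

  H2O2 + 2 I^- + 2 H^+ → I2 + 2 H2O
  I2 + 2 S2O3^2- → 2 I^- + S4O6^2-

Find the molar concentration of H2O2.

n(S2O3^2-) = 0.02996 × 0.2228 = 6.675 × 10^-3 mol
n(I2) = n(S2O3^2-)/2 = 3.338 × 10^-3 mol
n(H2O2) in the aliquot = 3.338 × 10^-3 mol (1:1 ratio)
[H2O2] = 3.338 × 10^-3 / 0.02045 = 0.1632 mol/L

0.1632 M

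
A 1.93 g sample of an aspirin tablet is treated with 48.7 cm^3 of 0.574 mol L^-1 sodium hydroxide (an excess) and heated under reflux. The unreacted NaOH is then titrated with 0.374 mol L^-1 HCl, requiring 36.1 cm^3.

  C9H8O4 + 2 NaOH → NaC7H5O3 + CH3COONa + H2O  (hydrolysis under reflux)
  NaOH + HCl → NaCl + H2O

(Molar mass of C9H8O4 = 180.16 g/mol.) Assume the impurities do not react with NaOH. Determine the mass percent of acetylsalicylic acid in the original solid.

67.5 %

n(NaOH) added = 0.0487 × 0.574 = 0.0280 mol
n(HCl) used in back-titration = 0.0361 × 0.374 = 0.0135 mol
n(NaOH) left over = 0.0135 mol (1:1 ratio)
n(NaOH) consumed by analyte = 0.0280 − 0.0135 = 0.0145 mol
From the 1:2 ratio, n(C9H8O4) = 1/2 × 0.0145 = 7.23 × 10^-3 mol
mass of C9H8O4 = 7.23 × 10^-3 × 180.16 = 1.30 g
% C9H8O4 = 1.30 / 1.93 × 100 = 67.5 %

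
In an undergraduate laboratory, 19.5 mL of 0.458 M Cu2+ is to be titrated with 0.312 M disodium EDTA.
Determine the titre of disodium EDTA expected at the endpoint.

Cu^2+ + EDTA^4- → [Cu(EDTA)]^2-
n(Cu2+) = 0.0195 L × 0.458 mol/L = 8.93 × 10^-3 mol
n(EDTA) = 8.93 × 10^-3 mol (1:1 stoichiometry)
V(EDTA) = 8.93 × 10^-3 mol / 0.312 mol/L = 0.0286 L = 28.6 mL

28.6 mL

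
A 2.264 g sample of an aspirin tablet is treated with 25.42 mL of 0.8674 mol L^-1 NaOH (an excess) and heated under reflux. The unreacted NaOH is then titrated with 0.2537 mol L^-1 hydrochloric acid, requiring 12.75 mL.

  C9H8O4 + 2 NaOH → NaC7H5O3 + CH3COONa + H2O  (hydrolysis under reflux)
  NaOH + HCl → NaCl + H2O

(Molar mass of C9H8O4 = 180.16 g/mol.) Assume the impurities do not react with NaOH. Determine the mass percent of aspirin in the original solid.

74.86 %

n(NaOH) added = 0.02542 × 0.8674 = 0.02205 mol
n(HCl) used in back-titration = 0.01275 × 0.2537 = 3.235 × 10^-3 mol
n(NaOH) left over = 3.235 × 10^-3 mol (1:1 ratio)
n(NaOH) consumed by analyte = 0.02205 − 3.235 × 10^-3 = 0.01881 mol
From the 1:2 ratio, n(C9H8O4) = 1/2 × 0.01881 = 9.407 × 10^-3 mol
mass of C9H8O4 = 9.407 × 10^-3 × 180.16 = 1.695 g
% C9H8O4 = 1.695 / 2.264 × 100 = 74.86 %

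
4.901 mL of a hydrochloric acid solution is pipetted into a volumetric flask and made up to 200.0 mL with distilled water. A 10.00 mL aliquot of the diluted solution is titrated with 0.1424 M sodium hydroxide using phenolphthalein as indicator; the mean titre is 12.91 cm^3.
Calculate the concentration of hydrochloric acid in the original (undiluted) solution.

HCl + NaOH → NaCl + H2O
n(NaOH) = 0.01291 × 0.1424 = 1.838 × 10^-3 mol
n(HCl) in the aliquot = 1.838 × 10^-3 mol (1:1 ratio)
[HCl]_dilute = 1.838 × 10^-3 / 0.01000 = 0.1838 mol/L
Dilution factor = 200.0 / 4.901 = 40.81
[HCl]_stock = 0.1838 × 40.81 = 7.502 mol/L

7.502 M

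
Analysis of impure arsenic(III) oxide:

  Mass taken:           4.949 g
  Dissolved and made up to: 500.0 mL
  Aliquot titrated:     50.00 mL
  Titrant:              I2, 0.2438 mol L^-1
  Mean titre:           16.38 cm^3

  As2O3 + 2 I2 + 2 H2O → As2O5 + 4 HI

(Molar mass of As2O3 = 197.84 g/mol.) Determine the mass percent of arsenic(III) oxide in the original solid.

n(I2) per titration = 0.01638 × 0.2438 = 3.993 × 10^-3 mol
From the 1:2 ratio, n(As2O3) in each aliquot = 1/2 × 3.993 × 10^-3 = 1.997 × 10^-3 mol
n(As2O3) in the whole flask = 1.997 × 10^-3 × 500.0/50.00 = 0.01997 mol
mass of As2O3 = 0.01997 × 197.84 = 3.950 g
% As2O3 = 3.950 / 4.949 × 100 = 79.82 %

79.82 %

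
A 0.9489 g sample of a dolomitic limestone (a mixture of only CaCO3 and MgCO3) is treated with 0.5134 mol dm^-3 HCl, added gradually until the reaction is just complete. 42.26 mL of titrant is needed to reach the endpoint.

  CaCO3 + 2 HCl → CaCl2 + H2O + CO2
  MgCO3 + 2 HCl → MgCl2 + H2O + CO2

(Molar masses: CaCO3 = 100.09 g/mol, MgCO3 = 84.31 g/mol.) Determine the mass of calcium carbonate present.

n(HCl) = 0.04226 × 0.5134 = 0.02170 mol
Let x = n(CaCO3), y = n(MgCO3).
Titrant: 2x + 2y = 0.02170;  mass: 100.09x + 84.31y = 0.9489
Solving, x = 2.173 × 10^-3 mol, y = 8.675 × 10^-3 mol
mass of CaCO3 = 2.173 × 10^-3 × 100.09 = 0.2175 g

0.2175 g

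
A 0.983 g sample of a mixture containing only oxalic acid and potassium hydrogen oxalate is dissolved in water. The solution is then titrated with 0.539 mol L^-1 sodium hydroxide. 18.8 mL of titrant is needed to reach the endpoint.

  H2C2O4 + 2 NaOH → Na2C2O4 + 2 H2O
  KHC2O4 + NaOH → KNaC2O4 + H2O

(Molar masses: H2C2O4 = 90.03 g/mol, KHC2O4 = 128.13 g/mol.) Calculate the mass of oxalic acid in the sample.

n(NaOH) = 0.0188 × 0.539 = 0.0101 mol
Let x = n(H2C2O4), y = n(KHC2O4).
Titrant: 2x + 1y = 0.0101;  mass: 90.03x + 128.13y = 0.983
Solving, x = 1.90 × 10^-3 mol, y = 6.34 × 10^-3 mol
mass of H2C2O4 = 1.90 × 10^-3 × 90.03 = 0.171 g

0.171 g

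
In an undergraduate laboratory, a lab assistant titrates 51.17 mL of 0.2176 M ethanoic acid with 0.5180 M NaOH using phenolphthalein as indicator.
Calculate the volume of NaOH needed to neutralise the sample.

21.50 mL

CH3COOH + NaOH → CH3COONa + H2O
n(CH3COOH) = 0.05117 L × 0.2176 mol/L = 0.01113 mol
n(NaOH) = 0.01113 mol (1:1 stoichiometry)
V(NaOH) = 0.01113 mol / 0.5180 mol/L = 0.02150 L = 21.50 mL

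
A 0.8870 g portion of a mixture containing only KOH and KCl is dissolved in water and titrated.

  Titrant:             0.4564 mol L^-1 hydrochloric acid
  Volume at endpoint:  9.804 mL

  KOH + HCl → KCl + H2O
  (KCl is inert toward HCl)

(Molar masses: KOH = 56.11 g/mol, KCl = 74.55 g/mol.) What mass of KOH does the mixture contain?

n(HCl) = 0.009804 × 0.4564 = 4.475 × 10^-3 mol
Let x = n(KOH), y = n(KCl).
Titrant: 1x = 4.475 × 10^-3;  mass: 56.11x + 74.55y = 0.8870
Solving, x = 4.475 × 10^-3 mol, y = 8.530 × 10^-3 mol
mass of KOH = 4.475 × 10^-3 × 56.11 = 0.2511 g

0.2511 g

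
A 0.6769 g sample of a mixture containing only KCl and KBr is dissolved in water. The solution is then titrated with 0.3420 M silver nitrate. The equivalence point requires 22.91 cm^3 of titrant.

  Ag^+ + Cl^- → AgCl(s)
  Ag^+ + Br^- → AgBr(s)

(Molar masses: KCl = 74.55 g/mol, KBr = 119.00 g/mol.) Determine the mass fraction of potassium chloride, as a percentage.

n(AgNO3) = 0.02291 × 0.3420 = 7.835 × 10^-3 mol
Let x = n(KCl), y = n(KBr).
Titrant: 1x + 1y = 7.835 × 10^-3;  mass: 74.55x + 119.00y = 0.6769
Solving, x = 5.748 × 10^-3 mol, y = 2.087 × 10^-3 mol
mass of KCl = 5.748 × 10^-3 × 74.55 = 0.4285 g
% KCl = 0.4285 / 0.6769 × 100 = 63.30 %

63.30 %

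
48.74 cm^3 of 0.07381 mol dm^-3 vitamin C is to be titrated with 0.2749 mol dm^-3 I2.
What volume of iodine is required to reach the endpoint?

C6H8O6 + I2 → C6H6O6 + 2 HI
n(C6H8O6) = 0.04874 L × 0.07381 mol/L = 3.597 × 10^-3 mol
n(I2) = 3.597 × 10^-3 mol (1:1 stoichiometry)
V(I2) = 3.597 × 10^-3 mol / 0.2749 mol/L = 0.01309 L = 13.09 mL

13.09 mL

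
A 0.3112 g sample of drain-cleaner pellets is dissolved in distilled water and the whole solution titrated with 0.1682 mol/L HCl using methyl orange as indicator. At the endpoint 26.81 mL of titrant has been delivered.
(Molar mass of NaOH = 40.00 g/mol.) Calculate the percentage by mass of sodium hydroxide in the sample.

57.96 %

NaOH + HCl → NaCl + H2O
n(HCl) = 0.02681 L × 0.1682 mol/L = 4.509 × 10^-3 mol
n(NaOH) = 4.509 × 10^-3 mol (1:1 ratio)
mass of NaOH = 4.509 × 10^-3 × 40.00 g/mol = 0.1804 g
% NaOH = 0.1804 / 0.3112 × 100 = 57.96 %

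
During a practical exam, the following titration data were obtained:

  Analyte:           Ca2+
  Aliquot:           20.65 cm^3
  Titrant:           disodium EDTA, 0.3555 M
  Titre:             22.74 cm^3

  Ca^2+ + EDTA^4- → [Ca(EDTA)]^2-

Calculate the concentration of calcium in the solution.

n(EDTA) = 0.02274 L × 0.3555 mol/L = 8.084 × 10^-3 mol
n(Ca2+) = 8.084 × 10^-3 mol (1:1 mole ratio)
[Ca2+] = 8.084 × 10^-3 mol / 0.02065 L = 0.3915 mol/L

0.3915 M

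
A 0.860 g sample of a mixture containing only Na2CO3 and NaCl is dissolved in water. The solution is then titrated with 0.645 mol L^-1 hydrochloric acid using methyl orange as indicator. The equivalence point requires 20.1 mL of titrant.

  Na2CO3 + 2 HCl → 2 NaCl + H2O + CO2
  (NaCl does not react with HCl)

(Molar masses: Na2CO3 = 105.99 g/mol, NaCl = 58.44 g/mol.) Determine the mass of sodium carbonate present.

n(HCl) = 0.0201 × 0.645 = 0.0130 mol
Let x = n(Na2CO3), y = n(NaCl).
Titrant: 2x = 0.0130;  mass: 105.99x + 58.44y = 0.860
Solving, x = 6.48 × 10^-3 mol, y = 2.96 × 10^-3 mol
mass of Na2CO3 = 6.48 × 10^-3 × 105.99 = 0.687 g

0.687 g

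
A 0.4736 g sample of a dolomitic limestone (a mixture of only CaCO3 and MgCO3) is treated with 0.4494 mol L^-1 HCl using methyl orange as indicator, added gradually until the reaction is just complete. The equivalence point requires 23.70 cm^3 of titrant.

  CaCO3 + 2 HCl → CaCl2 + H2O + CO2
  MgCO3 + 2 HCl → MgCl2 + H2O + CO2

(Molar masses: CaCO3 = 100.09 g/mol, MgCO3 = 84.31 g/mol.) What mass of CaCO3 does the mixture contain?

0.1561 g

n(HCl) = 0.02370 × 0.4494 = 0.01065 mol
Let x = n(CaCO3), y = n(MgCO3).
Titrant: 2x + 2y = 0.01065;  mass: 100.09x + 84.31y = 0.4736
Solving, x = 1.560 × 10^-3 mol, y = 3.765 × 10^-3 mol
mass of CaCO3 = 1.560 × 10^-3 × 100.09 = 0.1561 g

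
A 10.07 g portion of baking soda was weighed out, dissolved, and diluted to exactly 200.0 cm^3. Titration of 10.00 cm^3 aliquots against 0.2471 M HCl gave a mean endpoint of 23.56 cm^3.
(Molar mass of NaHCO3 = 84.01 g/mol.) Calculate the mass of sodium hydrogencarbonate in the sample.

9.782 g

NaHCO3 + HCl → NaCl + H2O + CO2
n(HCl) per titration = 0.02356 × 0.2471 = 5.822 × 10^-3 mol
n(NaHCO3) in each aliquot = 5.822 × 10^-3 mol (1:1 ratio)
n(NaHCO3) in the whole flask = 5.822 × 10^-3 × 200.0/10.00 = 0.1164 mol
mass of NaHCO3 = 0.1164 × 84.01 = 9.782 g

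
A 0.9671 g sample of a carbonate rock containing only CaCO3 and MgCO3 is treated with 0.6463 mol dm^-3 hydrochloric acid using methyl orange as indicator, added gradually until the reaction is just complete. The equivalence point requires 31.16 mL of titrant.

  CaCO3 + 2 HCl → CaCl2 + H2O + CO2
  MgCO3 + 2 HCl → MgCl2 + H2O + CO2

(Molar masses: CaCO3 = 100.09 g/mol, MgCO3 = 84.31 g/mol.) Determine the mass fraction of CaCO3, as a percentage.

n(HCl) = 0.03116 × 0.6463 = 0.02014 mol
Let x = n(CaCO3), y = n(MgCO3).
Titrant: 2x + 2y = 0.02014;  mass: 100.09x + 84.31y = 0.9671
Solving, x = 7.488 × 10^-3 mol, y = 2.582 × 10^-3 mol
mass of CaCO3 = 7.488 × 10^-3 × 100.09 = 0.7494 g
% CaCO3 = 0.7494 / 0.9671 × 100 = 77.49 %

77.49 %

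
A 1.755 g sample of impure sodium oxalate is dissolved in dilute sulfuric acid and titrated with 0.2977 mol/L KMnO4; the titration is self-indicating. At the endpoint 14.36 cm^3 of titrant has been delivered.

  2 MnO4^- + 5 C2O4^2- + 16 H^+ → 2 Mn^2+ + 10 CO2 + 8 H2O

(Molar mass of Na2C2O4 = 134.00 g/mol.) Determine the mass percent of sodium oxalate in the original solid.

n(KMnO4) = 0.01436 L × 0.2977 mol/L = 4.275 × 10^-3 mol
From the 5:2 ratio, n(Na2C2O4) = 5/2 × 4.275 × 10^-3 = 0.01069 mol
mass of Na2C2O4 = 0.01069 × 134.00 g/mol = 1.432 g
% Na2C2O4 = 1.432 / 1.755 × 100 = 81.60 %

81.60 %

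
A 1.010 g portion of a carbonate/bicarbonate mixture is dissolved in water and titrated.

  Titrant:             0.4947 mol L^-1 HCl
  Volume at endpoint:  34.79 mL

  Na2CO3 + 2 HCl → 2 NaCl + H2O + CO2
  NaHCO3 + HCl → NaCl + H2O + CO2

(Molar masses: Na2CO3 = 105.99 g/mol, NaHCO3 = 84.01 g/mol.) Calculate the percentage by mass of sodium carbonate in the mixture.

73.74 %

n(HCl) = 0.03479 × 0.4947 = 0.01721 mol
Let x = n(Na2CO3), y = n(NaHCO3).
Titrant: 2x + 1y = 0.01721;  mass: 105.99x + 84.01y = 1.010
Solving, x = 7.027 × 10^-3 mol, y = 3.157 × 10^-3 mol
mass of Na2CO3 = 7.027 × 10^-3 × 105.99 = 0.7448 g
% Na2CO3 = 0.7448 / 1.010 × 100 = 73.74 %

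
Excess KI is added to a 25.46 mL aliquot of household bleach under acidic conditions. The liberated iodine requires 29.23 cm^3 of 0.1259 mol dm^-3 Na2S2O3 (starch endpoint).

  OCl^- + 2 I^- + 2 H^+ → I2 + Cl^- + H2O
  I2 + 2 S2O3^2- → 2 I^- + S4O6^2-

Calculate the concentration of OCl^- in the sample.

0.07227 mol/L

n(S2O3^2-) = 0.02923 × 0.1259 = 3.680 × 10^-3 mol
n(I2) = n(S2O3^2-)/2 = 1.840 × 10^-3 mol
n(OCl^-) in the aliquot = 1.840 × 10^-3 mol (1:1 ratio)
[OCl^-] = 1.840 × 10^-3 / 0.02546 = 0.07227 mol/L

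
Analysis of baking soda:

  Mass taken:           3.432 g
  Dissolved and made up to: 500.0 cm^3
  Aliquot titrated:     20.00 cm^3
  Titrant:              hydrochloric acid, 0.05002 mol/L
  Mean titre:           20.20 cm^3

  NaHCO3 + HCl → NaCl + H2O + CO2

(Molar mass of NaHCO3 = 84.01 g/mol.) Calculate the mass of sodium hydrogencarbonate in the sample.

2.122 g

n(HCl) per titration = 0.02020 × 0.05002 = 1.010 × 10^-3 mol
n(NaHCO3) in each aliquot = 1.010 × 10^-3 mol (1:1 ratio)
n(NaHCO3) in the whole flask = 1.010 × 10^-3 × 500.0/20.00 = 0.02526 mol
mass of NaHCO3 = 0.02526 × 84.01 = 2.122 g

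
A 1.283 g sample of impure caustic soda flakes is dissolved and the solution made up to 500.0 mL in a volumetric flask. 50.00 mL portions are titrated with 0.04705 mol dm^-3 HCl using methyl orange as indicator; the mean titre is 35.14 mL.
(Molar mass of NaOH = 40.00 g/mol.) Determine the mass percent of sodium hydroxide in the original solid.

NaOH + HCl → NaCl + H2O
n(HCl) per titration = 0.03514 × 0.04705 = 1.653 × 10^-3 mol
n(NaOH) in each aliquot = 1.653 × 10^-3 mol (1:1 ratio)
n(NaOH) in the whole flask = 1.653 × 10^-3 × 500.0/50.00 = 0.01653 mol
mass of NaOH = 0.01653 × 40.00 = 0.6613 g
% NaOH = 0.6613 / 1.283 × 100 = 51.55 %

51.55 %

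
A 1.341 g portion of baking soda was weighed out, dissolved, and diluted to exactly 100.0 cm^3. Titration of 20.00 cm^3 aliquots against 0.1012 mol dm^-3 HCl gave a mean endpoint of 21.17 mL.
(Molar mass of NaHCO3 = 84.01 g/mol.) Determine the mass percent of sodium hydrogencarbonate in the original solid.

67.11 %

NaHCO3 + HCl → NaCl + H2O + CO2
n(HCl) per titration = 0.02117 × 0.1012 = 2.142 × 10^-3 mol
n(NaHCO3) in each aliquot = 2.142 × 10^-3 mol (1:1 ratio)
n(NaHCO3) in the whole flask = 2.142 × 10^-3 × 100.0/20.00 = 0.01071 mol
mass of NaHCO3 = 0.01071 × 84.01 = 0.8999 g
% NaHCO3 = 0.8999 / 1.341 × 100 = 67.11 %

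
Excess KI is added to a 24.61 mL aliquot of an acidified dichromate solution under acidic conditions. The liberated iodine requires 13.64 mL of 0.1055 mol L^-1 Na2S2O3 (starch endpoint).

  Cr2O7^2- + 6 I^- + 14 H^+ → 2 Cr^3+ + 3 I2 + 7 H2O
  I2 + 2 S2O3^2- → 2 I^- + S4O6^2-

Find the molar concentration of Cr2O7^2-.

0.009745 mol/L

n(S2O3^2-) = 0.01364 × 0.1055 = 1.439 × 10^-3 mol
n(I2) = n(S2O3^2-)/2 = 7.195 × 10^-4 mol
From the 1:3 ratio, n(Cr2O7^2-) in the aliquot = 1/3 × 7.195 × 10^-4 = 2.398 × 10^-4 mol
[Cr2O7^2-] = 2.398 × 10^-4 / 0.02461 = 0.009745 mol/L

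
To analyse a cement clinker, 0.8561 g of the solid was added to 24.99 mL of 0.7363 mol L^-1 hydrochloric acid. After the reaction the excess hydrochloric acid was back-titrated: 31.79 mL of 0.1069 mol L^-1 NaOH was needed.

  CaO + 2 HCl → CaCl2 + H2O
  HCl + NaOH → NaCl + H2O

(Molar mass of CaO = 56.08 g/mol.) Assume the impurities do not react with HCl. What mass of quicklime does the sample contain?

0.4207 g

n(HCl) added = 0.02499 × 0.7363 = 0.01840 mol
n(NaOH) used in back-titration = 0.03179 × 0.1069 = 3.398 × 10^-3 mol
n(HCl) left over = 3.398 × 10^-3 mol (1:1 ratio)
n(HCl) consumed by analyte = 0.01840 − 3.398 × 10^-3 = 0.01500 mol
From the 1:2 ratio, n(CaO) = 1/2 × 0.01500 = 7.501 × 10^-3 mol
mass of CaO = 7.501 × 10^-3 × 56.08 = 0.4207 g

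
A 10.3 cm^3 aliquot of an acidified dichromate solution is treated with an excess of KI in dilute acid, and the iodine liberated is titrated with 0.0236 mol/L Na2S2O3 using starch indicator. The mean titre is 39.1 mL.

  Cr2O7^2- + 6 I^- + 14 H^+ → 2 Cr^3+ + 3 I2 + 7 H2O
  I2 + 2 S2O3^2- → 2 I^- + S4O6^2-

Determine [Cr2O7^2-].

0.0149 mol/L

n(S2O3^2-) = 0.0391 × 0.0236 = 9.23 × 10^-4 mol
n(I2) = n(S2O3^2-)/2 = 4.61 × 10^-4 mol
From the 1:3 ratio, n(Cr2O7^2-) in the aliquot = 1/3 × 4.61 × 10^-4 = 1.54 × 10^-4 mol
[Cr2O7^2-] = 1.54 × 10^-4 / 0.0103 = 0.0149 mol/L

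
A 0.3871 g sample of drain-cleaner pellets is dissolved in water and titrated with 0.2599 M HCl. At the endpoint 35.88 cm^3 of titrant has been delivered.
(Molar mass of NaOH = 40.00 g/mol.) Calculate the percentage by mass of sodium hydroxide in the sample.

NaOH + HCl → NaCl + H2O
n(HCl) = 0.03588 L × 0.2599 mol/L = 9.325 × 10^-3 mol
n(NaOH) = 9.325 × 10^-3 mol (1:1 ratio)
mass of NaOH = 9.325 × 10^-3 × 40.00 g/mol = 0.3730 g
% NaOH = 0.3730 / 0.3871 × 100 = 96.36 %

96.36 %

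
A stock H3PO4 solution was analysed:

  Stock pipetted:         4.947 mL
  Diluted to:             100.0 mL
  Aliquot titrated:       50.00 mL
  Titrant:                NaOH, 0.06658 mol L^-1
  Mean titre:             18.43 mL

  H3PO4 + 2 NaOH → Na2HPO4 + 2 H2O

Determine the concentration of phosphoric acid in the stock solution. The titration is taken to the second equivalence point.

0.2480 mol/L

n(NaOH) = 0.01843 × 0.06658 = 1.227 × 10^-3 mol
From the 1:2 ratio, n(H3PO4) in the aliquot = 1/2 × 1.227 × 10^-3 = 6.135 × 10^-4 mol
[H3PO4]_dilute = 6.135 × 10^-4 / 0.05000 = 0.01227 mol/L
Dilution factor = 100.0 / 4.947 = 20.21
[H3PO4]_stock = 0.01227 × 20.21 = 0.2480 mol/L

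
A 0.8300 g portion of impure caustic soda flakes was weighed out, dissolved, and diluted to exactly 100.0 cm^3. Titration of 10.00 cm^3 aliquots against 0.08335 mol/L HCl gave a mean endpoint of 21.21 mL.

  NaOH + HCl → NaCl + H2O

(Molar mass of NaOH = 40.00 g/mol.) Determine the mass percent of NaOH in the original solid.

85.20 %

n(HCl) per titration = 0.02121 × 0.08335 = 1.768 × 10^-3 mol
n(NaOH) in each aliquot = 1.768 × 10^-3 mol (1:1 ratio)
n(NaOH) in the whole flask = 1.768 × 10^-3 × 100.0/10.00 = 0.01768 mol
mass of NaOH = 0.01768 × 40.00 = 0.7071 g
% NaOH = 0.7071 / 0.8300 × 100 = 85.20 %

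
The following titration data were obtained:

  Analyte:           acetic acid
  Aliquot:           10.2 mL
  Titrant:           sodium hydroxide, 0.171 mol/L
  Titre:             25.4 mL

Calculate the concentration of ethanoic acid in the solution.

0.426 mol/L

CH3COOH + NaOH → CH3COONa + H2O
n(NaOH) = 0.0254 L × 0.171 mol/L = 4.34 × 10^-3 mol
n(CH3COOH) = 4.34 × 10^-3 mol (1:1 mole ratio)
[CH3COOH] = 4.34 × 10^-3 mol / 0.0102 L = 0.426 mol/L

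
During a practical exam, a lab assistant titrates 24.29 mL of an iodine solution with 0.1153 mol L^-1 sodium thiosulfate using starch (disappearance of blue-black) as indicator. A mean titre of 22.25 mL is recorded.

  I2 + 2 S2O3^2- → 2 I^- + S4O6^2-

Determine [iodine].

n(Na2S2O3) = 0.02225 L × 0.1153 mol/L = 2.565 × 10^-3 mol
From the 1:2 mole ratio, n(I2) = 1/2 × 2.565 × 10^-3 = 1.283 × 10^-3 mol
[I2] = 1.283 × 10^-3 mol / 0.02429 L = 0.05281 mol/L

0.05281 mol/L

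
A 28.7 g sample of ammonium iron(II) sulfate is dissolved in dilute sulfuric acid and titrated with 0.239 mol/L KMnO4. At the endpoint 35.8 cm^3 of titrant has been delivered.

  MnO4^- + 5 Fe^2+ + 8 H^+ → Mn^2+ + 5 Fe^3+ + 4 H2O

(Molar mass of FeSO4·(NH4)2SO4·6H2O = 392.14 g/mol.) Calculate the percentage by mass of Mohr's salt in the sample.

58.5 %

n(KMnO4) = 0.0358 L × 0.239 mol/L = 8.56 × 10^-3 mol
From the 5:1 ratio, n(FeSO4·(NH4)2SO4·6H2O) = 5/1 × 8.56 × 10^-3 = 0.0428 mol
mass of FeSO4·(NH4)2SO4·6H2O = 0.0428 × 392.14 g/mol = 16.8 g
% FeSO4·(NH4)2SO4·6H2O = 16.8 / 28.7 × 100 = 58.5 %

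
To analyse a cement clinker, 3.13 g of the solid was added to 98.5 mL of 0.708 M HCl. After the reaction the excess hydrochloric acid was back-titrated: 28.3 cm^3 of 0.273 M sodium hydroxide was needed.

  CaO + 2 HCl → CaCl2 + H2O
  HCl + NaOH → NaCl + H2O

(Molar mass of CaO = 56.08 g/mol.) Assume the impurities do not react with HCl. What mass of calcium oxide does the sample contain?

n(HCl) added = 0.0985 × 0.708 = 0.0697 mol
n(NaOH) used in back-titration = 0.0283 × 0.273 = 7.73 × 10^-3 mol
n(HCl) left over = 7.73 × 10^-3 mol (1:1 ratio)
n(HCl) consumed by analyte = 0.0697 − 7.73 × 10^-3 = 0.0620 mol
From the 1:2 ratio, n(CaO) = 1/2 × 0.0620 = 0.0310 mol
mass of CaO = 0.0310 × 56.08 = 1.74 g

1.74 g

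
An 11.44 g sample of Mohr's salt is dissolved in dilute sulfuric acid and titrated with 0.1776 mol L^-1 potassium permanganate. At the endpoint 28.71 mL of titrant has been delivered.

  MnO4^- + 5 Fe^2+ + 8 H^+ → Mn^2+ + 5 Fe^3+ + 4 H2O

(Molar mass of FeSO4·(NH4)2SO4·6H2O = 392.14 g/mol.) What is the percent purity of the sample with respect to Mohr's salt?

87.39 %

n(KMnO4) = 0.02871 L × 0.1776 mol/L = 5.099 × 10^-3 mol
From the 5:1 ratio, n(FeSO4·(NH4)2SO4·6H2O) = 5/1 × 5.099 × 10^-3 = 0.02549 mol
mass of FeSO4·(NH4)2SO4·6H2O = 0.02549 × 392.14 g/mol = 9.997 g
% FeSO4·(NH4)2SO4·6H2O = 9.997 / 11.44 × 100 = 87.39 %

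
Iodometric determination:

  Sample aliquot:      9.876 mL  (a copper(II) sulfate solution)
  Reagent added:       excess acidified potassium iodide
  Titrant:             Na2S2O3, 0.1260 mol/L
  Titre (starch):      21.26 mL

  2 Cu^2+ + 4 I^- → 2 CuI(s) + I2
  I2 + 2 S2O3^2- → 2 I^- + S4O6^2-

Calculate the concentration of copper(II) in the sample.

0.2712 mol/L

n(S2O3^2-) = 0.02126 × 0.1260 = 2.679 × 10^-3 mol
n(I2) = n(S2O3^2-)/2 = 1.339 × 10^-3 mol
From the 2:1 ratio, n(Cu2+) in the aliquot = 2/1 × 1.339 × 10^-3 = 2.679 × 10^-3 mol
[Cu2+] = 2.679 × 10^-3 / 0.009876 = 0.2712 mol/L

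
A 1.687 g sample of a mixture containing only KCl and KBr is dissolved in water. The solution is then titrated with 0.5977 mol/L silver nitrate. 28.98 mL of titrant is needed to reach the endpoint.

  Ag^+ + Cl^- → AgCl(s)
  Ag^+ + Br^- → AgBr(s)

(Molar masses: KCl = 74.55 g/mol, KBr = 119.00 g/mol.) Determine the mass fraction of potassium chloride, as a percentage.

37.21 %

n(AgNO3) = 0.02898 × 0.5977 = 0.01732 mol
Let x = n(KCl), y = n(KBr).
Titrant: 1x + 1y = 0.01732;  mass: 74.55x + 119.00y = 1.687
Solving, x = 8.419 × 10^-3 mol, y = 8.902 × 10^-3 mol
mass of KCl = 8.419 × 10^-3 × 74.55 = 0.6277 g
% KCl = 0.6277 / 1.687 × 100 = 37.21 %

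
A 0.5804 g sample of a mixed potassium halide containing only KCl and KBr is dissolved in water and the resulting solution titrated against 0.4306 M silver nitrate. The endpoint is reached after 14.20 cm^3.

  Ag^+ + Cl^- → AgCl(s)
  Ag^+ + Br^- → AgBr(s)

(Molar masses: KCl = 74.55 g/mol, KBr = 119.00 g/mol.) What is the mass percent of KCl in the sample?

42.54 %

n(AgNO3) = 0.01420 × 0.4306 = 6.115 × 10^-3 mol
Let x = n(KCl), y = n(KBr).
Titrant: 1x + 1y = 6.115 × 10^-3;  mass: 74.55x + 119.00y = 0.5804
Solving, x = 3.312 × 10^-3 mol, y = 2.802 × 10^-3 mol
mass of KCl = 3.312 × 10^-3 × 74.55 = 0.2469 g
% KCl = 0.2469 / 0.5804 × 100 = 42.54 %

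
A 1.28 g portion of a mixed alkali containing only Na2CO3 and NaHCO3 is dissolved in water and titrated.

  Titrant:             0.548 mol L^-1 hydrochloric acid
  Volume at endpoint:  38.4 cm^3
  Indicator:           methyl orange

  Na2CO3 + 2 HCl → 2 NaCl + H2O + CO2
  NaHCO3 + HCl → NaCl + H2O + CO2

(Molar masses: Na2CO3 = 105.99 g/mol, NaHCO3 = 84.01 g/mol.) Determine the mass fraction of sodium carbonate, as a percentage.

n(HCl) = 0.0384 × 0.548 = 0.0210 mol
Let x = n(Na2CO3), y = n(NaHCO3).
Titrant: 2x + 1y = 0.0210;  mass: 105.99x + 84.01y = 1.28
Solving, x = 7.86 × 10^-3 mol, y = 5.31 × 10^-3 mol
mass of Na2CO3 = 7.86 × 10^-3 × 105.99 = 0.834 g
% Na2CO3 = 0.834 / 1.28 × 100 = 65.1 %

65.1 %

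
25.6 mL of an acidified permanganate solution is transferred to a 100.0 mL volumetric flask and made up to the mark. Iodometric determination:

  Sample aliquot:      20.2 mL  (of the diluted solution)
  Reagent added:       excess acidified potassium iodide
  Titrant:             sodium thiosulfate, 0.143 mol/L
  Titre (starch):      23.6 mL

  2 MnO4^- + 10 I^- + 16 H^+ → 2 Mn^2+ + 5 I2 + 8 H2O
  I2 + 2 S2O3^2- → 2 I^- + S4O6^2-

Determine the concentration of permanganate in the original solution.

n(S2O3^2-) = 0.0236 × 0.143 = 3.37 × 10^-3 mol
n(I2) = n(S2O3^2-)/2 = 1.69 × 10^-3 mol
From the 2:5 ratio, n(MnO4^-) in the aliquot = 2/5 × 1.69 × 10^-3 = 6.75 × 10^-4 mol
[MnO4^-]_dilute = 6.75 × 10^-4 / 0.0202 = 0.0334 mol/L
[MnO4^-]_original = 0.0334 × 100.0/25.6 = 0.131 mol/L

0.131 mol/L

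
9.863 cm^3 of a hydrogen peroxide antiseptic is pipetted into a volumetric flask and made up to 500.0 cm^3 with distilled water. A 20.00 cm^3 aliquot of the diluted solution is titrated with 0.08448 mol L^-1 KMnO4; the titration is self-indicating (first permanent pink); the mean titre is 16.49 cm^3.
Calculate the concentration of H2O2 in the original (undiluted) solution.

8.828 mol/L

2 MnO4^- + 5 H2O2 + 6 H^+ → 2 Mn^2+ + 5 O2 + 8 H2O
n(KMnO4) = 0.01649 × 0.08448 = 1.393 × 10^-3 mol
From the 5:2 ratio, n(H2O2) in the aliquot = 5/2 × 1.393 × 10^-3 = 3.483 × 10^-3 mol
[H2O2]_dilute = 3.483 × 10^-3 / 0.02000 = 0.1741 mol/L
Dilution factor = 500.0 / 9.863 = 50.69
[H2O2]_stock = 0.1741 × 50.69 = 8.828 mol/L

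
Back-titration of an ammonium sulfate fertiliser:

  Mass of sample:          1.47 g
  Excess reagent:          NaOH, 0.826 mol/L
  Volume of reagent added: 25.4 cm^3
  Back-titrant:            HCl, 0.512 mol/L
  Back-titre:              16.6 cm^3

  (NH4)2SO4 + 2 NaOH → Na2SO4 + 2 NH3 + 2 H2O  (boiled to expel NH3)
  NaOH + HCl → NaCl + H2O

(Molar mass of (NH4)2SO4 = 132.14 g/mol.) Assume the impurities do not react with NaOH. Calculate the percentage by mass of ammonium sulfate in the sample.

56.1 %

n(NaOH) added = 0.0254 × 0.826 = 0.0210 mol
n(HCl) used in back-titration = 0.0166 × 0.512 = 8.50 × 10^-3 mol
n(NaOH) left over = 8.50 × 10^-3 mol (1:1 ratio)
n(NaOH) consumed by analyte = 0.0210 − 8.50 × 10^-3 = 0.0125 mol
From the 1:2 ratio, n((NH4)2SO4) = 1/2 × 0.0125 = 6.24 × 10^-3 mol
mass of (NH4)2SO4 = 6.24 × 10^-3 × 132.14 = 0.825 g
% (NH4)2SO4 = 0.825 / 1.47 × 100 = 56.1 %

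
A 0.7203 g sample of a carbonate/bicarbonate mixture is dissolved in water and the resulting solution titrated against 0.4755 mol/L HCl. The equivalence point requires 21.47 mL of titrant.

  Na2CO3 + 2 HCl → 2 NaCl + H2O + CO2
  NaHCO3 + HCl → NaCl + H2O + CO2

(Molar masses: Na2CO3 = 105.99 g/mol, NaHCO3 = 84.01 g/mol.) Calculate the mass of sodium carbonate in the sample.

0.2347 g

n(HCl) = 0.02147 × 0.4755 = 0.01021 mol
Let x = n(Na2CO3), y = n(NaHCO3).
Titrant: 2x + 1y = 0.01021;  mass: 105.99x + 84.01y = 0.7203
Solving, x = 2.214 × 10^-3 mol, y = 5.780 × 10^-3 mol
mass of Na2CO3 = 2.214 × 10^-3 × 105.99 = 0.2347 g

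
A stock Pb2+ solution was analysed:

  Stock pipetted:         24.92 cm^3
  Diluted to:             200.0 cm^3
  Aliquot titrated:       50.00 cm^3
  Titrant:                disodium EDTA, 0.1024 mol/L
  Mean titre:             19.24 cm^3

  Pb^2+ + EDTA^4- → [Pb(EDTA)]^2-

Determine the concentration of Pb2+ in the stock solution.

0.3162 mol/L

n(EDTA) = 0.01924 × 0.1024 = 1.970 × 10^-3 mol
n(Pb2+) in the aliquot = 1.970 × 10^-3 mol (1:1 ratio)
[Pb2+]_dilute = 1.970 × 10^-3 / 0.05000 = 0.03940 mol/L
Dilution factor = 200.0 / 24.92 = 8.026
[Pb2+]_stock = 0.03940 × 8.026 = 0.3162 mol/L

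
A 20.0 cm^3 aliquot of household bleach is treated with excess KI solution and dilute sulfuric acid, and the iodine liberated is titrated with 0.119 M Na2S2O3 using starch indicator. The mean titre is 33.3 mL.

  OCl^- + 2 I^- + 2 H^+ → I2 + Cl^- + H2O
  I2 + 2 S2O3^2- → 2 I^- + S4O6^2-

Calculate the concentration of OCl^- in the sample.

n(S2O3^2-) = 0.0333 × 0.119 = 3.96 × 10^-3 mol
n(I2) = n(S2O3^2-)/2 = 1.98 × 10^-3 mol
n(OCl^-) in the aliquot = 1.98 × 10^-3 mol (1:1 ratio)
[OCl^-] = 1.98 × 10^-3 / 0.0200 = 0.0991 mol/L

0.0991 M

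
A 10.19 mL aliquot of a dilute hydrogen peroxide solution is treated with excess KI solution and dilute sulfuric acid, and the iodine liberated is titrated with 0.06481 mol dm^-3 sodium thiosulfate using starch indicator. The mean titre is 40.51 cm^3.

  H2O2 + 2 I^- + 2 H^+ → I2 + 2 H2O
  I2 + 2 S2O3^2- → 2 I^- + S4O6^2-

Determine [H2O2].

0.1288 mol/L

n(S2O3^2-) = 0.04051 × 0.06481 = 2.625 × 10^-3 mol
n(I2) = n(S2O3^2-)/2 = 1.313 × 10^-3 mol
n(H2O2) in the aliquot = 1.313 × 10^-3 mol (1:1 ratio)
[H2O2] = 1.313 × 10^-3 / 0.01019 = 0.1288 mol/L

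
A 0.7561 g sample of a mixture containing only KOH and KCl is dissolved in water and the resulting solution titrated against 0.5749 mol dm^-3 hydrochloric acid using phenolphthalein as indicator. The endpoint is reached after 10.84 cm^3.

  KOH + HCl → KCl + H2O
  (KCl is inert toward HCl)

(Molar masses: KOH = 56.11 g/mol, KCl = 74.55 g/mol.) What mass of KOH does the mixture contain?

0.3497 g

n(HCl) = 0.01084 × 0.5749 = 6.232 × 10^-3 mol
Let x = n(KOH), y = n(KCl).
Titrant: 1x = 6.232 × 10^-3;  mass: 56.11x + 74.55y = 0.7561
Solving, x = 6.232 × 10^-3 mol, y = 5.452 × 10^-3 mol
mass of KOH = 6.232 × 10^-3 × 56.11 = 0.3497 g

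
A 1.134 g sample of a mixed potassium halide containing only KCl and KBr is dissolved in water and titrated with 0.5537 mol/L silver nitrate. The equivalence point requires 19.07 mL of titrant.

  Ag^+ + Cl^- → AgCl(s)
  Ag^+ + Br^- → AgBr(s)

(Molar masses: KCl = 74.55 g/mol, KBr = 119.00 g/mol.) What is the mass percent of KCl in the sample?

18.12 %

n(AgNO3) = 0.01907 × 0.5537 = 0.01056 mol
Let x = n(KCl), y = n(KBr).
Titrant: 1x + 1y = 0.01056;  mass: 74.55x + 119.00y = 1.134
Solving, x = 2.757 × 10^-3 mol, y = 7.803 × 10^-3 mol
mass of KCl = 2.757 × 10^-3 × 74.55 = 0.2055 g
% KCl = 0.2055 / 1.134 × 100 = 18.12 %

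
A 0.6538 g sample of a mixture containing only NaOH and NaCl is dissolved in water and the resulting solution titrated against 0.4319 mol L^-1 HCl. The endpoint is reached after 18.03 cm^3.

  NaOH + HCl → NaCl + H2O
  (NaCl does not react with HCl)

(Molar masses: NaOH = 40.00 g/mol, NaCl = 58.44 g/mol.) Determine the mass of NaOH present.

0.3115 g

n(HCl) = 0.01803 × 0.4319 = 7.787 × 10^-3 mol
Let x = n(NaOH), y = n(NaCl).
Titrant: 1x = 7.787 × 10^-3;  mass: 40.00x + 58.44y = 0.6538
Solving, x = 7.787 × 10^-3 mol, y = 5.858 × 10^-3 mol
mass of NaOH = 7.787 × 10^-3 × 40.00 = 0.3115 g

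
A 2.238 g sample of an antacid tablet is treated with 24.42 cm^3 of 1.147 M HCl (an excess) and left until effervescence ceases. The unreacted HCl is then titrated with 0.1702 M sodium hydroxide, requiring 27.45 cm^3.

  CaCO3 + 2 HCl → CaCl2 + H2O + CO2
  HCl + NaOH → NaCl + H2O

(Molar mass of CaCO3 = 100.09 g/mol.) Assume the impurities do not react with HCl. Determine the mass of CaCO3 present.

n(HCl) added = 0.02442 × 1.147 = 0.02801 mol
n(NaOH) used in back-titration = 0.02745 × 0.1702 = 4.672 × 10^-3 mol
n(HCl) left over = 4.672 × 10^-3 mol (1:1 ratio)
n(HCl) consumed by analyte = 0.02801 − 4.672 × 10^-3 = 0.02334 mol
From the 1:2 ratio, n(CaCO3) = 1/2 × 0.02334 = 0.01167 mol
mass of CaCO3 = 0.01167 × 100.09 = 1.168 g

1.168 g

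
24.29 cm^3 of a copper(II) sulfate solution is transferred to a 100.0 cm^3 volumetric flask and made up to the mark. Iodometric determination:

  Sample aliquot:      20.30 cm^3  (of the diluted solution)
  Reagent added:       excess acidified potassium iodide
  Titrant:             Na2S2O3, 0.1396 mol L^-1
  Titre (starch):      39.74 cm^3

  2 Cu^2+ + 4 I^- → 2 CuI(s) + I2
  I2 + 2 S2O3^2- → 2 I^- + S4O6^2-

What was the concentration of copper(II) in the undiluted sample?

1.125 mol/L

n(S2O3^2-) = 0.03974 × 0.1396 = 5.548 × 10^-3 mol
n(I2) = n(S2O3^2-)/2 = 2.774 × 10^-3 mol
From the 2:1 ratio, n(Cu2+) in the aliquot = 2/1 × 2.774 × 10^-3 = 5.548 × 10^-3 mol
[Cu2+]_dilute = 5.548 × 10^-3 / 0.02030 = 0.2733 mol/L
[Cu2+]_original = 0.2733 × 100.0/24.29 = 1.125 mol/L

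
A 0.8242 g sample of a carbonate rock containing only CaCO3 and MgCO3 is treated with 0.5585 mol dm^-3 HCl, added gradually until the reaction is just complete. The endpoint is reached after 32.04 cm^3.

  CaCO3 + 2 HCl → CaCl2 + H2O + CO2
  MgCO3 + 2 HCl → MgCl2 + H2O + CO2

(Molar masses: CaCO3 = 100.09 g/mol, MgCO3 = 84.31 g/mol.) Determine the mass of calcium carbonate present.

0.4431 g

n(HCl) = 0.03204 × 0.5585 = 0.01789 mol
Let x = n(CaCO3), y = n(MgCO3).
Titrant: 2x + 2y = 0.01789;  mass: 100.09x + 84.31y = 0.8242
Solving, x = 4.427 × 10^-3 mol, y = 4.520 × 10^-3 mol
mass of CaCO3 = 4.427 × 10^-3 × 100.09 = 0.4431 g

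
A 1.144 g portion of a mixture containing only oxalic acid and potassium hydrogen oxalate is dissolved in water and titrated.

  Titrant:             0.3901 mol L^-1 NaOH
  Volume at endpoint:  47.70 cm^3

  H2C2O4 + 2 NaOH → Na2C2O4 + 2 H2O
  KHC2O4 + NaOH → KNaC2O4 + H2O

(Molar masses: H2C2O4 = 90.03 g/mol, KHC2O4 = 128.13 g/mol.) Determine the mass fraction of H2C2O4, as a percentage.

58.71 %

n(NaOH) = 0.04770 × 0.3901 = 0.01861 mol
Let x = n(H2C2O4), y = n(KHC2O4).
Titrant: 2x + 1y = 0.01861;  mass: 90.03x + 128.13y = 1.144
Solving, x = 7.461 × 10^-3 mol, y = 3.686 × 10^-3 mol
mass of H2C2O4 = 7.461 × 10^-3 × 90.03 = 0.6717 g
% H2C2O4 = 0.6717 / 1.144 × 100 = 58.71 %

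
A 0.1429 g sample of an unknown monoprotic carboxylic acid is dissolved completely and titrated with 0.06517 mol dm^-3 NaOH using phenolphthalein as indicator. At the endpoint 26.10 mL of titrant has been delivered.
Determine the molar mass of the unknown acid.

n(NaOH) = 0.02610 L × 0.06517 mol/L = 1.701 × 10^-3 mol
n(HA) = 1.701 × 10^-3 mol (1:1 ratio)
M = m / n = 0.1429 g / 1.701 × 10^-3 mol = 84.01 g/mol

84.01 g/mol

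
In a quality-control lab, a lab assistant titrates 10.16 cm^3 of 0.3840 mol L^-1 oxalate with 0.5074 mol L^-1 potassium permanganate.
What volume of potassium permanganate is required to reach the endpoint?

2 MnO4^- + 5 C2O4^2- + 16 H^+ → 2 Mn^2+ + 10 CO2 + 8 H2O
n(C2O4^2-) = 0.01016 L × 0.3840 mol/L = 3.901 × 10^-3 mol
From the 2:5 stoichiometry, n(KMnO4) = 2/5 × 3.901 × 10^-3 = 1.561 × 10^-3 mol
V(KMnO4) = 1.561 × 10^-3 mol / 0.5074 mol/L = 0.003076 L = 3.076 mL

3.076 mL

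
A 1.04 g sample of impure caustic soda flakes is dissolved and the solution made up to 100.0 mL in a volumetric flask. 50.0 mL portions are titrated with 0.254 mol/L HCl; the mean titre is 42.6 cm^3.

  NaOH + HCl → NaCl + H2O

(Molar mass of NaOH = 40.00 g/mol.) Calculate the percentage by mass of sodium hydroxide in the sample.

83.2 %

n(HCl) per titration = 0.0426 × 0.254 = 0.0108 mol
n(NaOH) in each aliquot = 0.0108 mol (1:1 ratio)
n(NaOH) in the whole flask = 0.0108 × 100.0/50.0 = 0.0216 mol
mass of NaOH = 0.0216 × 40.00 = 0.866 g
% NaOH = 0.866 / 1.04 × 100 = 83.2 %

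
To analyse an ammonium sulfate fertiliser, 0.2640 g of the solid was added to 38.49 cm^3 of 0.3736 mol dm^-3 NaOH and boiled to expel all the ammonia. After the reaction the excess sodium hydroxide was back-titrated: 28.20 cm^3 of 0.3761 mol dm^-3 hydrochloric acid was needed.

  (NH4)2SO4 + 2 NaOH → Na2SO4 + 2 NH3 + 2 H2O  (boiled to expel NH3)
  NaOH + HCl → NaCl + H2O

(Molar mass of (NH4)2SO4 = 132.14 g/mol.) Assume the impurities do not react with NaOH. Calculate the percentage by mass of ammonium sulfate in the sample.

n(NaOH) added = 0.03849 × 0.3736 = 0.01438 mol
n(HCl) used in back-titration = 0.02820 × 0.3761 = 0.01061 mol
n(NaOH) left over = 0.01061 mol (1:1 ratio)
n(NaOH) consumed by analyte = 0.01438 − 0.01061 = 3.774 × 10^-3 mol
From the 1:2 ratio, n((NH4)2SO4) = 1/2 × 3.774 × 10^-3 = 1.887 × 10^-3 mol
mass of (NH4)2SO4 = 1.887 × 10^-3 × 132.14 = 0.2493 g
% (NH4)2SO4 = 0.2493 / 0.2640 × 100 = 94.45 %

94.45 %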